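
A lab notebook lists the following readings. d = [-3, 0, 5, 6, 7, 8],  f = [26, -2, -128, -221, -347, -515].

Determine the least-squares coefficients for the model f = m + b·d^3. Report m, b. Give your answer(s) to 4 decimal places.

m = -2.2489, b = -1.0039

Normal-equation sums: Σ1 = 6, Σd^3 = 1169, Σd^3·d^3 = 442803.
And Σf = -1187, Σd^3·f = -447139.
So AᵀA·[m, b]ᵀ = Aᵀf: [[6, 1169]; [1169, 442803]]·[m, b]ᵀ = [-1187, -447139]ᵀ.
Determinant 6·442803 − 1169² = 1290257.
m = ((-1187)·442803 − 1169·(-447139))/1290257 = -2901670/1290257; b = (6·(-447139) − 1169·(-1187))/1290257 = -1295231/1290257.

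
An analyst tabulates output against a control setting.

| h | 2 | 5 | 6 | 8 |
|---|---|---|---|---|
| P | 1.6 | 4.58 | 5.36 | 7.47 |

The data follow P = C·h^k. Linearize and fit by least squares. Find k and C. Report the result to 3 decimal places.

k = 1.111, C = 0.745

With ln Pᵢ as the transformed response and ln hᵢ as the regressor:
XᵀX = [[10.6052, 6.1738]; [6.1738, 4]], rhs = [9.9647, 5.6816]ᵀ  (here Σln h = 6.1738, Σ(ln h)² = 10.6052, Σln P = 5.6816, Σln h·ln P = 9.9647).
Solving (det = 4.3053): k = 1.11075, ln C = -0.29399, so C = exp(-0.29399) = 0.74528.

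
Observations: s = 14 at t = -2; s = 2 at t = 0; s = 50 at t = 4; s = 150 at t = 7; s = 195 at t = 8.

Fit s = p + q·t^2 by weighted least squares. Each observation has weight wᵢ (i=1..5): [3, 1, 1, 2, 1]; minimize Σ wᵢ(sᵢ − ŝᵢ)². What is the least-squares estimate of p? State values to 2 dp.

The normal equations are: 8·p + 190·q = 589;  190·p + 9202·q = 28148.
Eliminating q: 9202·(row 1) − 190·(row 2) gives 37516·p = 9202·589 − 190·28148 = 71858, so p = 35929/18758.
Then q = (28148 − 190·(35929/18758))/9202 = 56637/18758.

p = 1.92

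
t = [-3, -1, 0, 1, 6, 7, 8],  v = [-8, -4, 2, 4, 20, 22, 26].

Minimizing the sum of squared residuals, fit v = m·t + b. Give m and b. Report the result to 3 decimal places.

Normal-equation sums: Σt·t = 160, Σt = 18, Σ1 = 7.
For Mᵀv: Σt·v = 514, Σv = 62.
Eliminating b: 7·(row 1) − 18·(row 2) gives 796·m = 7·514 − 18·62 = 2482, so m = 1241/398.
Then b = (62 − 18·(1241/398))/7 = 167/199.

m = 3.118, b = 0.839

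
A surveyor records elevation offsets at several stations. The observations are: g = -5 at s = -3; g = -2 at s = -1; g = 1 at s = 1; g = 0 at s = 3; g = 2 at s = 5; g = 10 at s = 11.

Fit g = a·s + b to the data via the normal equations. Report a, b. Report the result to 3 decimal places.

Forming MᵀM = [[166, 16]; [16, 6]] and Mᵀg = [138, 6]ᵀ gives MᵀM·[a, b]ᵀ = Mᵀg.
det = 166·6 − 16² = 740.
a = (138·6 − 16·6)/740 = 183/185; b = (166·6 − 16·138)/740 = -303/185.

a = 0.989, b = -1.638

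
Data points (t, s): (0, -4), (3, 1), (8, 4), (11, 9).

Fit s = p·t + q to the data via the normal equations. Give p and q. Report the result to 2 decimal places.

Forming MᵀM = [[194, 22]; [22, 4]] and Mᵀs = [134, 10]ᵀ gives MᵀM·[p, q]ᵀ = Mᵀs.
Eliminating q: 4·(row 1) − 22·(row 2) gives 292·p = 4·134 − 22·10 = 316, so p = 79/73.
Then q = (10 − 22·(79/73))/4 = -252/73.

p = 1.08, q = -3.45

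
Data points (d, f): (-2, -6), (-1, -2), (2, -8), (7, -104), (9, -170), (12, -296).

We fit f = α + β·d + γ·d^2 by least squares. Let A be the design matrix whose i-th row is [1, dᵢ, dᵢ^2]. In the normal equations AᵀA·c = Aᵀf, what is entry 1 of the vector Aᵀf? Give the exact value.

Entry 1 ↔ basis 1, so (Aᵀf)_{1} = Σᵢ fᵢ = (1)·(-6) + (1)·(-2) + (1)·(-8) + (1)·(-104) + (1)·(-170) + (1)·(-296) = -586.

-586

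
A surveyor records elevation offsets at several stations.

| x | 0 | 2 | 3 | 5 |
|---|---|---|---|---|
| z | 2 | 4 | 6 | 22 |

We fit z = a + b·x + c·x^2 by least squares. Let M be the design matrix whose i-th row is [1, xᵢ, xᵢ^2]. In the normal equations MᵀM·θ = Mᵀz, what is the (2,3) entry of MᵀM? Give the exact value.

Row 2 ↔ basis x, column 3 ↔ basis x^2, so (MᵀM)_{2,3} = Σᵢ (x)·(x^2) = (0)·(0) + (2)·(4) + (3)·(9) + (5)·(25) = 160.

160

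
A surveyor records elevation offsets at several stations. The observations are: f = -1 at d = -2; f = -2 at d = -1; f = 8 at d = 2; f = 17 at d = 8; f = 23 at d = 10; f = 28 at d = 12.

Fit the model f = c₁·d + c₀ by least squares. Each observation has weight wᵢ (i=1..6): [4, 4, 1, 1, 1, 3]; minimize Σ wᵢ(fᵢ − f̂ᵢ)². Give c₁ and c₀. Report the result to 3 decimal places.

The normal system AᵀWA·[c₁, c₀]ᵀ = AᵀWf is [[620, 44]; [44, 14]]·[c₁, c₀]ᵀ = [1406, 120]ᵀ.
Determinant 620·14 − 44² = 6744.
c₁ = (1406·14 − 44·120)/6744 = 3601/1686; c₀ = (620·120 − 44·1406)/6744 = 1567/843.

c₁ = 2.136, c₀ = 1.859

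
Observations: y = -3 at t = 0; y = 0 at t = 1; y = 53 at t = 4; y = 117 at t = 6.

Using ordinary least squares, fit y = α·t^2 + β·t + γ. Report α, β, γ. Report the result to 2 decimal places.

α = 3.08, β = 1.68, γ = -3.68

Normal-equation sums: Σt^2·t^2 = 1553, Σt^2·t = 281, Σt^2 = 53, Σt·t = 53, Σt = 11, Σ1 = 4.
Moment sums: Σt^2·y = 5060, Σt·y = 914, Σy = 167.
MᵀM·[α, β, γ]ᵀ = Mᵀy becomes [[1553, 281, 53]; [281, 53, 11]; [53, 11, 4]]·[α, β, γ]ᵀ = [5060, 914, 167]ᵀ.
Inverting the 3×3 Gram matrix, [α, β, γ]ᵀ = [545/177, 298/177, -217/59]ᵀ.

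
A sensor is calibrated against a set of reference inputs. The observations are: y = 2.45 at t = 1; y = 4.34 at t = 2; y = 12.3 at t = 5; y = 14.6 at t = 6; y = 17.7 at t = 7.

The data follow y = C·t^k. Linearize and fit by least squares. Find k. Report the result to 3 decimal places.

k = 1.030

With ln yᵢ as the transformed response and ln tᵢ as the regressor:
Σln t = 6.0403, Σ(ln t)² = 10.0677, Σln y = 10.4281, Σln t·ln y = 15.4519.
Equations: 10.0677·k + 6.0403·ln C = 15.4519;  6.0403·k + 5·ln C = 10.4281.
Δ = 10.0677·5 − (6.0403)² = 13.8539; k = (15.4519·5 − 6.0403·10.4281)/13.8539 = 1.03011, ln C = (10.0677·10.4281 − 6.0403·15.4519)/13.8539 = 0.84120.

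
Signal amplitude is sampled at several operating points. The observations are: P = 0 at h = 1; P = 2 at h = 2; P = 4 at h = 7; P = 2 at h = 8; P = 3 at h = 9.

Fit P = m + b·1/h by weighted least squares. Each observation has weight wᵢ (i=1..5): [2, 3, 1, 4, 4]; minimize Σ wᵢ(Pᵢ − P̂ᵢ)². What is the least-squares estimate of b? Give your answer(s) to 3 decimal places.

b = -2.846

XᵀWX·[m, b]ᵀ = XᵀWP reads: 14·m + (289/63)·b = 30;  (289/63)·m + (183037/63504)·b = 124/21.
det = 14·(183037/63504) − (289/63)² = 613091/31752.
m = (30·(183037/63504) − (289/63)·(124/21))/(613091/31752) = 1885491/613091; b = (14·(124/21) − (289/63)·30)/(613091/31752) = -1744848/613091.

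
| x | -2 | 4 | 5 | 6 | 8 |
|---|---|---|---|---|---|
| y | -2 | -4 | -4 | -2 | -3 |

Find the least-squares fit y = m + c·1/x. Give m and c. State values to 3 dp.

From the data, Σ1 = 5, Σ1/x = 29/120, Σ1/x·1/x = 5701/14400.
Right-hand side: Σy = -15, Σ1/x·y = -181/120.
det = 5·(5701/14400) − (29/120)² = 1729/900.
m = ((-15)·(5701/14400) − (29/120)·(-181/120))/(1729/900) = -40133/13832; c = (5·(-181/120) − (29/120)·(-15))/(1729/900) = -3525/1729.

m = -2.901, c = -2.039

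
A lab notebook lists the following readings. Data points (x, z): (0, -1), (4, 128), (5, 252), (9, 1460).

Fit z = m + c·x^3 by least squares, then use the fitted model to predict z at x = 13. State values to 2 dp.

ẑ = 4400.64

Entries of MᵀM: Σ1 = 4, Σx^3 = 918, Σx^3·x^3 = 551162.
For Mᵀz: Σz = 1839, Σx^3·z = 1104032.
Eliminating c: 551162·(row 1) − 918·(row 2) gives 1361924·m = 551162·1839 − 918·1104032 = 85542, so m = 42771/680962.
Then c = (1104032 − 918·(42771/680962))/551162 = 1363963/680962.
At x = 13: ẑ = (42771/680962)·(1) + (1363963/680962)·(2197) = 1498334741/340481.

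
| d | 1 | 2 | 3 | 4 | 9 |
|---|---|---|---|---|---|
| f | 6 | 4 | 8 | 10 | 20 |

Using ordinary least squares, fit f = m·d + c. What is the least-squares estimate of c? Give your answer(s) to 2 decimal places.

c = 2.20

Sums needed: Σd·d = 111, Σd = 19, Σ1 = 5.
And Σd·f = 258, Σf = 48.
Normal equations: [[111, 19]; [19, 5]]·[m, c]ᵀ = [258, 48]ᵀ.
Determinant 111·5 − 19² = 194.
m = (258·5 − 19·48)/194 = 189/97; c = (111·48 − 19·258)/194 = 213/97.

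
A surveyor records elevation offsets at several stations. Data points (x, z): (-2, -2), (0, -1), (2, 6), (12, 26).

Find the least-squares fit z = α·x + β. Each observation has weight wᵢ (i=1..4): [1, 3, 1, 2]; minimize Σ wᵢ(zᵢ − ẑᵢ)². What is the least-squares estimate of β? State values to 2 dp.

Entries of AᵀWA: Σwᵢ·x·x = 296, Σwᵢ·x = 24, Σwᵢ·1 = 7.
For AᵀWz: Σwᵢ·x·z = 640, Σwᵢ·z = 53.
So AᵀWA·[α, β]ᵀ = AᵀWz: [[296, 24]; [24, 7]]·[α, β]ᵀ = [640, 53]ᵀ.
Determinant 296·7 − 24² = 1496.
α = (640·7 − 24·53)/1496 = 401/187; β = (296·53 − 24·640)/1496 = 41/187.

β = 0.22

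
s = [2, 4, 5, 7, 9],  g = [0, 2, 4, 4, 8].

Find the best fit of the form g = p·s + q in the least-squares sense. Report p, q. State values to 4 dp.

The normal system MᵀM·[p, q]ᵀ = Mᵀg is [[175, 27]; [27, 5]]·[p, q]ᵀ = [128, 18]ᵀ.
Determinant 175·5 − 27² = 146.
p = (128·5 − 27·18)/146 = 77/73; q = (175·18 − 27·128)/146 = -153/73.

p = 1.0548, q = -2.0959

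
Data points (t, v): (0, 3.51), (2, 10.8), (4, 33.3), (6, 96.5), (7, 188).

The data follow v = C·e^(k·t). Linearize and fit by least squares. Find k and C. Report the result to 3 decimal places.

k = 0.563, C = 3.494

Taking logs, ln v = k·t + ln C, so regress ln v on t.
Sums: Σt = 19.0000, Σ(t)² = 105.0000, Σln v = 16.9467, Σt·ln v = 82.8537.
Normal system: [[105.0000, 19.0000]; [19.0000, 5]]·[k, ln C]ᵀ = [82.8537, 16.9467]ᵀ.
Slope k = (n·Σt·ln v − Σt·Σln v)/(n·Σ(t)² − (Σt)²) = (5·82.8537 − 19.0000·16.9467)/164.0000 = 0.56269; ln C = (Σln v − k·Σt)/n = 1.25112, so C = exp(1.25112) = 3.49426.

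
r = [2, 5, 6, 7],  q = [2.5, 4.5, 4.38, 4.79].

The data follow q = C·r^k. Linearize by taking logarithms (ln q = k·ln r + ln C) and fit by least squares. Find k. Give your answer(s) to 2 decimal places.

k = 0.53

With ln qᵢ as the transformed response and ln rᵢ as the regressor:
Sums: Σln r = 6.0403, Σ(ln r)² = 10.0677, Σln q = 5.4639, Σln r·ln q = 8.7507.
Normal system: [[10.0677, 6.0403]; [6.0403, 4]]·[k, ln C]ᵀ = [8.7507, 5.4639]ᵀ.
Solving (det = 3.7862): k = 0.52800, ln C = 0.56867.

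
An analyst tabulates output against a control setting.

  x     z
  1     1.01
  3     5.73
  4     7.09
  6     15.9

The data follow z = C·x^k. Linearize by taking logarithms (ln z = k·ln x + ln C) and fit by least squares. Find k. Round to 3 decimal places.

k = 1.506

Taking logs, ln z = k·ln x + ln C, so regress ln z on ln x.
AᵀA = [[6.3392, 4.2767]; [4.2767, 4]], rhs = [9.5898, 6.4807]ᵀ  (here Σln x = 4.2767, Σ(ln x)² = 6.3392, Σln z = 6.4807, Σln x·ln z = 9.5898).
Δ = 6.3392·4 − (4.2767)² = 7.0668; k = (9.5898·4 − 4.2767·6.4807)/7.0668 = 1.50611, ln C = (6.3392·6.4807 − 4.2767·9.5898)/7.0668 = 0.00988.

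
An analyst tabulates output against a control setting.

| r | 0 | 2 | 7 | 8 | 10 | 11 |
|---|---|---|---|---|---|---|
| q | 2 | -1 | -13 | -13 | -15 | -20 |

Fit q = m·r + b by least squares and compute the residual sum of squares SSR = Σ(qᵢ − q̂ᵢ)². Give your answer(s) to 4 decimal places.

Setting ∂/∂m … = 0 gives: 338·m + 38·b = -567;  38·m + 6·b = -60.
(Σr·r = 338, Σr = 38, Σ1 = 6, Σr·q = -567, Σq = -60.)
Eliminating b: 6·(row 1) − 38·(row 2) gives 584·m = 6·(-567) − 38·(-60) = -1122, so m = -561/292.
Then b = ((-60) − 38·(-561/292))/6 = 633/292.
Residuals: -49/292, 197/292, -251/146, 59/292, 597/292, -151/146; SSR = 2549/292.

SSR = 8.7295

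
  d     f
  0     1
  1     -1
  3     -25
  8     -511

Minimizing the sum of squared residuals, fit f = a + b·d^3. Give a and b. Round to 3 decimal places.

Entries of XᵀX: Σ1 = 4, Σd^3 = 540, Σd^3·d^3 = 262874.
For Xᵀf: Σf = -536, Σd^3·f = -262308.
So XᵀX·[a, b]ᵀ = Xᵀf: [[4, 540]; [540, 262874]]·[a, b]ᵀ = [-536, -262308]ᵀ.
det = 4·262874 − 540² = 759896.
a = ((-536)·262874 − 540·(-262308))/759896 = 93232/94987; b = (4·(-262308) − 540·(-536))/759896 = -94974/94987.

a = 0.982, b = -1.000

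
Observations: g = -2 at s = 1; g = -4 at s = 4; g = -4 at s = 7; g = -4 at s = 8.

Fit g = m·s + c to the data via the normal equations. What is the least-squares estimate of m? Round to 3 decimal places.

m = -0.267

The normal equations are: 130·m + 20·c = -78;  20·m + 4·c = -14.
Δ = 130·4 − 20² = 120.
m = ((-78)·4 − 20·(-14))/120 = -4/15; c = (130·(-14) − 20·(-78))/120 = -13/6.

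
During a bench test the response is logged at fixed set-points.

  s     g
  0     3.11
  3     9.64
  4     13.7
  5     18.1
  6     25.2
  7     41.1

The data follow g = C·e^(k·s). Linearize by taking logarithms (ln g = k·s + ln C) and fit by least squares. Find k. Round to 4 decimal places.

k = 0.3584

Let Y = ln g. Fitting Y = k·s + ln C by least squares:
Sums: Σs = 25.0000, Σ(s)² = 135.0000, Σln g = 15.8567, Σs·ln g = 77.1200.
Normal system: [[135.0000, 25.0000]; [25.0000, 6]]·[k, ln C]ᵀ = [77.1200, 15.8567]ᵀ.
Slope k = (n·Σs·ln g − Σs·Σln g)/(n·Σ(s)² − (Σs)²) = (6·77.1200 − 25.0000·15.8567)/185.0000 = 0.35839; ln C = (Σln g − k·Σs)/n = 1.14948.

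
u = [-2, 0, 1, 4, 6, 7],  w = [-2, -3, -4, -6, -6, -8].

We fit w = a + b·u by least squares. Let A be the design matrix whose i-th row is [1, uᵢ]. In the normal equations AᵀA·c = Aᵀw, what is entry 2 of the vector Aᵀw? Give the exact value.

-116

Entry 2 ↔ basis u, so (Aᵀw)_{2} = Σᵢ (u)·wᵢ = (-2)·(-2) + (0)·(-3) + (1)·(-4) + (4)·(-6) + (6)·(-6) + (7)·(-8) = -116.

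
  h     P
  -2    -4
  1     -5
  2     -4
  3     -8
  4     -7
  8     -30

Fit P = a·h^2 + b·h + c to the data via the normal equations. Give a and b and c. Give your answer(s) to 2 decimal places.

The normal equations are: 4466·a + 604·b + 98·c = -2141;  604·a + 98·b + 16·c = -297;  98·a + 16·b + 6·c = -58.
(Σh^2·h^2 = 4466, Σh^2·h = 604, Σh^2 = 98, Σh·h = 98, Σh = 16, Σ1 = 6, Σh^2·P = -2141, Σh·P = -297, ΣP = -58.)
Solving the 3×3 system (Gaussian elimination) gives a = -25915/61692, b = 449/15423, c = -59289/20564.

a = -0.42, b = 0.03, c = -2.88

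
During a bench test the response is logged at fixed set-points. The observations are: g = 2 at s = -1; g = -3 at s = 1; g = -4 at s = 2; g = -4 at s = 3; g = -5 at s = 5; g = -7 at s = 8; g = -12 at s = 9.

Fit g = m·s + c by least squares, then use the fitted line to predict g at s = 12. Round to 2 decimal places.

ĝ = -13.45

With design matrix M, MᵀM = [[185, 27]; [27, 7]] and Mᵀg = [-214, -33]ᵀ.
det = 185·7 − 27² = 566.
m = ((-214)·7 − 27·(-33))/566 = -607/566; c = (185·(-33) − 27·(-214))/566 = -327/566.
At s = 12: ĝ = (-607/566)·(12) + (-327/566)·(1) = -7611/566.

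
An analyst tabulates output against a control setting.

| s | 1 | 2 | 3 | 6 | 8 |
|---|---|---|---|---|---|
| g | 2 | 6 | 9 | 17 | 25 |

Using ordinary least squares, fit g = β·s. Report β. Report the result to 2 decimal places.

β = 3.01

The normal system AᵀA·[β]ᵀ = Aᵀg is [[114]]·[β]ᵀ = [343]ᵀ.
Hence β = 343 / 114 ≈ 3.00877.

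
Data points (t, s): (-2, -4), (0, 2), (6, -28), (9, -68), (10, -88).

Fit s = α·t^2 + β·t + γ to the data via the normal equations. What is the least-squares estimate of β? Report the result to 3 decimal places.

β = 1.041

Sums needed: Σt^2·t^2 = 17873, Σt^2·t = 1937, Σt^2 = 221, Σt·t = 221, Σt = 23, Σ1 = 5.
For Aᵀs: Σt^2·s = -15332, Σt·s = -1652, Σs = -186.
Row-reducing yields α = -35899/36057, β = 37549/36057, γ = 24230/12019.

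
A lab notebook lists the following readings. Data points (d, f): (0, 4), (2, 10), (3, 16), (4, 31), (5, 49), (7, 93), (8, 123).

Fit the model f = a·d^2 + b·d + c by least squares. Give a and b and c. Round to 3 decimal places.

Sums needed: Σd^2·d^2 = 7475, Σd^2·d = 1079, Σd^2 = 167, Σd·d = 167, Σd = 29, Σ1 = 7.
Moment sums: Σd^2·f = 14334, Σd·f = 2072, Σf = 326.
XᵀX·[a, b, c]ᵀ = Xᵀf becomes [[7475, 1079, 167]; [1079, 167, 29]; [167, 29, 7]]·[a, b, c]ᵀ = [14334, 2072, 326]ᵀ.
Row-reducing yields a = 48871/23961, b = -34870/23961, c = 4497/1141.

a = 2.040, b = -1.455, c = 3.941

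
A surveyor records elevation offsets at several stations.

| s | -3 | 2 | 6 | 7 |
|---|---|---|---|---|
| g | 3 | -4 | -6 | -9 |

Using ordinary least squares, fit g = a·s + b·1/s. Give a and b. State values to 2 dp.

a = -1.09, b = -2.24

The normal equations are: 98·a + 4·b = -116;  4·a + (361/882)·b = -37/7.
(Σs·s = 98, Σs·1/s = 4, Σ1/s·1/s = 361/882, Σs·g = -116, Σ1/s·g = -37/7.)
Δ = 98·(361/882) − 4² = 217/9.
a = ((-116)·(361/882) − 4·(-37/7))/(217/9) = -11614/10633; b = (98·(-37/7) − 4·(-116))/(217/9) = -486/217.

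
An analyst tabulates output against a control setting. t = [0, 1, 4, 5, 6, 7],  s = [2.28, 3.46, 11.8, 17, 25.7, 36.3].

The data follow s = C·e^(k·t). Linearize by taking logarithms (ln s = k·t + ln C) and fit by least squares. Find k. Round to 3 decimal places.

k = 0.398

Linearized form: ln s = k·t + ln C. From the 6 transformed points,
Σt = 23.0000, Σ(t)² = 127.0000, Σln s = 14.2051, Σt·ln s = 69.9014.
Equations: 127.0000·k + 23.0000·ln C = 69.9014;  23.0000·k + 6·ln C = 14.2051.
Δ = 127.0000·6 − (23.0000)² = 233.0000; k = (69.9014·6 − 23.0000·14.2051)/233.0000 = 0.39782, ln C = (127.0000·14.2051 − 23.0000·69.9014)/233.0000 = 0.84254.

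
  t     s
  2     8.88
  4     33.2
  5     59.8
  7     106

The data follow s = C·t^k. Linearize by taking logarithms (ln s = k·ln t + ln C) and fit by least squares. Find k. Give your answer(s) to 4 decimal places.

k = 2.0031

Let Y = ln s. Fitting Y = k·ln t + ln C by least squares:
Σln t = 5.6348, Σ(ln t)² = 8.7791, Σln s = 14.4408, Σln t·ln s = 22.0281.
Equations: 8.7791·k + 5.6348·ln C = 22.0281;  5.6348·k + 4·ln C = 14.4408.
Solving (det = 3.3656): k = 2.00307, ln C = 0.78848.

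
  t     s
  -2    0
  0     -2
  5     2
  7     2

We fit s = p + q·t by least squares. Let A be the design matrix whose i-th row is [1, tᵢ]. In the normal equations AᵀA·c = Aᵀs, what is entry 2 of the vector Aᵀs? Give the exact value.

Entry 2 ↔ basis t, so (Aᵀs)_{2} = Σᵢ (t)·sᵢ = (-2)·(0) + (0)·(-2) + (5)·(2) + (7)·(2) = 24.

24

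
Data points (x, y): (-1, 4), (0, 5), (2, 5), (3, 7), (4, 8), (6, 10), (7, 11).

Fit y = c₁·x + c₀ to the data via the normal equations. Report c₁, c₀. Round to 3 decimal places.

c₁ = 0.885, c₀ = 4.489

With design matrix A, AᵀA = [[115, 21]; [21, 7]] and Aᵀy = [196, 50]ᵀ.
Δ = 115·7 − 21² = 364.
c₁ = (196·7 − 21·50)/364 = 23/26; c₀ = (115·50 − 21·196)/364 = 817/182.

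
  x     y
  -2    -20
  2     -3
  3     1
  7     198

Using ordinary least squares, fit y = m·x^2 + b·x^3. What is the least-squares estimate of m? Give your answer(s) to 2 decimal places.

m = -2.88

With design matrix A, AᵀA = [[2514, 17050]; [17050, 118506]] and Aᵀy = [9619, 68077]ᵀ.
Eliminating b: 118506·(row 1) − 17050·(row 2) gives 7221584·m = 118506·9619 − 17050·68077 = -20803636, so m = -5200909/1805396.
Then b = (68077 − 17050·(-5200909/1805396))/118506 = 1785407/1805396.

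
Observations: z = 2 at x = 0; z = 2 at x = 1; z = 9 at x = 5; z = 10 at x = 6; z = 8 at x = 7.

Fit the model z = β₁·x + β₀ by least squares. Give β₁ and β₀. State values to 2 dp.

β₁ = 1.16, β₀ = 1.77

AᵀA·[β₁, β₀]ᵀ = Aᵀz reads: 111·β₁ + 19·β₀ = 163;  19·β₁ + 5·β₀ = 31.
Determinant 111·5 − 19² = 194.
β₁ = (163·5 − 19·31)/194 = 113/97; β₀ = (111·31 − 19·163)/194 = 172/97.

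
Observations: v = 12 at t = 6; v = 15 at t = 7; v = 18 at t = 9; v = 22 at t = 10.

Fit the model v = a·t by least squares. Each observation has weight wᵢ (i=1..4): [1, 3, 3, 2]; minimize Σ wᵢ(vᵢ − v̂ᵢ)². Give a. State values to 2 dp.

a = 2.10

With design matrix X, XᵀWX = [[626]] and XᵀWv = [1313]ᵀ.
a = 1313/626 = 2.09744.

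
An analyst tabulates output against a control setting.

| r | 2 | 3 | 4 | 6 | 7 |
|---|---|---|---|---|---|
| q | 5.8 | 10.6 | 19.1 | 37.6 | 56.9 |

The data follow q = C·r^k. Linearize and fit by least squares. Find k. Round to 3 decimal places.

Linearized form: ln q = k·ln r + ln C. From the 5 transformed points,
Sums: Σln r = 6.9157, Σ(ln r)² = 10.6062, Σln q = 14.7367, Σln r·ln q = 22.2640.
Normal system: [[10.6062, 6.9157]; [6.9157, 5]]·[k, ln C]ᵀ = [22.2640, 14.7367]ᵀ.
Δ = 10.6062·5 − (6.9157)² = 5.2037; k = (22.2640·5 − 6.9157·14.7367)/5.2037 = 1.80736, ln C = (10.6062·14.7367 − 6.9157·22.2640)/5.2037 = 0.44750.

k = 1.807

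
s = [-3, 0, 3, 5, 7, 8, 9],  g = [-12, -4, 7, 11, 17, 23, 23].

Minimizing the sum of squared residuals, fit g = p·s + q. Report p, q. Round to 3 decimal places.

Setting ∂/∂p … = 0 gives: 237·p + 29·q = 622;  29·p + 7·q = 65.
(Σs·s = 237, Σs = 29, Σ1 = 7, Σs·g = 622, Σg = 65.)
Eliminating q: 7·(row 1) − 29·(row 2) gives 818·p = 7·622 − 29·65 = 2469, so p = 2469/818.
Then q = (65 − 29·(2469/818))/7 = -2633/818.

p = 3.018, q = -3.219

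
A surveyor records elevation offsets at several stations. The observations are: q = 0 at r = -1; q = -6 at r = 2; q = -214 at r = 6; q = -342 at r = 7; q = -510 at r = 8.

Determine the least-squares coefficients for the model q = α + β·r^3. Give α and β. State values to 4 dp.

AᵀA·[α, β]ᵀ = Aᵀq reads: 5·α + 1078·β = -1072;  1078·α + 426514·β = -424698.
(Σ1 = 5, Σr^3 = 1078, Σr^3·r^3 = 426514, Σq = -1072, Σr^3·q = -424698.)
det = 5·426514 − 1078² = 970486.
α = ((-1072)·426514 − 1078·(-424698))/970486 = 27338/44113; β = (5·(-424698) − 1078·(-1072))/970486 = -483937/485243.

α = 0.6197, β = -0.9973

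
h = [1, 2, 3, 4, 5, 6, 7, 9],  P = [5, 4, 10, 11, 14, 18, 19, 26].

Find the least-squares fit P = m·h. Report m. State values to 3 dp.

Normal-equation sums: Σh·h = 221.
Right-hand side: Σh·P = 632.
Hence m = 632 / 221 ≈ 2.85973.

m = 2.860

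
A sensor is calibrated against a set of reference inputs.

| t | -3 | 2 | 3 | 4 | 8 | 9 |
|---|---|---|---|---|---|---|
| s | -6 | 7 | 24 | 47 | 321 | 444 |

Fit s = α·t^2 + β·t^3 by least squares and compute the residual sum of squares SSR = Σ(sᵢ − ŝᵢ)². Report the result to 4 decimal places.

Sums needed: Σt^2·t^2 = 11091, Σt^2·t^3 = 92873, Σt^3·t^3 = 799203.
And Σt^2·s = 57450, Σt^3·s = 491902.
AᵀA·[α, β]ᵀ = Aᵀs becomes [[11091, 92873]; [92873, 799203]]·[α, β]ᵀ = [57450, 491902]ᵀ.
det = 11091·799203 − 92873² = 238566344.
α = (57450·799203 − 92873·491902)/238566344 = 28724738/29820793; β = (11091·491902 − 92873·57450)/238566344 = 15016404/29820793.
Residuals: -32004492/29820793, -26284633/29820793, 51733482/29820793, -19068393/29820793, 45692473/29820793, -33230202/29820793; SSR = 266497763/29820793.

SSR = 8.9366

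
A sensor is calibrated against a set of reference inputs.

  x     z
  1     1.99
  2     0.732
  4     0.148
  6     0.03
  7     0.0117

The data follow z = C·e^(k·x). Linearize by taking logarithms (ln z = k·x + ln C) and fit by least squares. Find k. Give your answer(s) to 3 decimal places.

k = -0.838

With ln zᵢ as the transformed response and xᵢ as the regressor:
Σx = 20.0000, Σ(x)² = 106.0000, Σln z = -9.4891, Σx·ln z = -59.7545.
Normal system: [[106.0000, 20.0000]; [20.0000, 5]]·[k, ln C]ᵀ = [-59.7545, -9.4891]ᵀ.
Solving (det = 130.0000): k = -0.83839, ln C = 1.45573.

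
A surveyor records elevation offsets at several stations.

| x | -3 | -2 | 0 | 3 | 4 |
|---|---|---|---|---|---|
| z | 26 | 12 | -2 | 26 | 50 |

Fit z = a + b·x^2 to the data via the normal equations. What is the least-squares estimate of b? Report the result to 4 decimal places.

Compute the Gram sums: Σ1 = 5, Σx^2 = 38, Σx^2·x^2 = 434.
For Mᵀz: Σz = 112, Σx^2·z = 1316.
Eliminating b: 434·(row 1) − 38·(row 2) gives 726·a = 434·112 − 38·1316 = -1400, so a = -700/363.
Then b = (1316 − 38·(-700/363))/434 = 1162/363.

b = 3.2011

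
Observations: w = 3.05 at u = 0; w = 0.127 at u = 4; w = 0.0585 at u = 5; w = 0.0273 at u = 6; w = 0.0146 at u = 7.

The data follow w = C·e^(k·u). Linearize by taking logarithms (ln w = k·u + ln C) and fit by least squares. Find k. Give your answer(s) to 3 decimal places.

With ln wᵢ as the transformed response and uᵢ as the regressor:
Σu = 22.0000, Σ(u)² = 126.0000, Σln w = -11.6148, Σu·ln w = -73.6403.
Equations: 126.0000·k + 22.0000·ln C = -73.6403;  22.0000·k + 5·ln C = -11.6148.
Solving (det = 146.0000): k = -0.77176, ln C = 1.07278.

k = -0.772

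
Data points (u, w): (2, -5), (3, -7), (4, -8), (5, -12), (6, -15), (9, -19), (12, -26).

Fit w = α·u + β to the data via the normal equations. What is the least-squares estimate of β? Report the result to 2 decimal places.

β = -0.85

Sums needed: Σu·u = 315, Σu = 41, Σ1 = 7.
Moment sums: Σu·w = -696, Σw = -92.
Δ = 315·7 − 41² = 524.
α = ((-696)·7 − 41·(-92))/524 = -275/131; β = (315·(-92) − 41·(-696))/524 = -111/131.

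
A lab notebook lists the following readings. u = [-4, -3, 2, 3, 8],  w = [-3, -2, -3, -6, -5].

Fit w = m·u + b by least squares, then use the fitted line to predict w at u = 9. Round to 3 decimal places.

Sums needed: Σu·u = 102, Σu = 6, Σ1 = 5.
Right-hand side: Σu·w = -46, Σw = -19.
Normal equations: [[102, 6]; [6, 5]]·[m, b]ᵀ = [-46, -19]ᵀ.
Eliminating b: 5·(row 1) − 6·(row 2) gives 474·m = 5·(-46) − 6·(-19) = -116, so m = -58/237.
Then b = ((-19) − 6·(-58/237))/5 = -277/79.
At u = 9: ŵ = (-58/237)·(9) + (-277/79)·(1) = -451/79.

ŵ = -5.709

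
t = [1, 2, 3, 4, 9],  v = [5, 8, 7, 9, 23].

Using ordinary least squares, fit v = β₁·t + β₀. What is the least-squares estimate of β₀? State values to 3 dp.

Normal-equation sums: Σt·t = 111, Σt = 19, Σ1 = 5.
For Xᵀv: Σt·v = 285, Σv = 52.
XᵀX·[β₁, β₀]ᵀ = Xᵀv becomes [[111, 19]; [19, 5]]·[β₁, β₀]ᵀ = [285, 52]ᵀ.
det = 111·5 − 19² = 194.
β₁ = (285·5 − 19·52)/194 = 437/194; β₀ = (111·52 − 19·285)/194 = 357/194.

β₀ = 1.840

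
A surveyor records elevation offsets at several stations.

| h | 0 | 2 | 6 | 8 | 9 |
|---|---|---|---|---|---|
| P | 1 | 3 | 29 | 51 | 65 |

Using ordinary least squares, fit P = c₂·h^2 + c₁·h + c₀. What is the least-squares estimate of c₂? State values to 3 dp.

Forming XᵀX = [[11969, 1465, 185]; [1465, 185, 25]; [185, 25, 5]] and XᵀP = [9585, 1173, 149]ᵀ gives XᵀX·[c₂, c₁, c₀]ᵀ = XᵀP.
Inverting the 3×3 Gram matrix, [c₂, c₁, c₀]ᵀ = [5/6, -11/30, 4/5]ᵀ.

c₂ = 0.833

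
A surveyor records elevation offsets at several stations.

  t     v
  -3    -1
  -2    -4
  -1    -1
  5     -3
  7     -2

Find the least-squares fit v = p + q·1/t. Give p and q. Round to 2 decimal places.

p = -2.45, q = -0.85

AᵀA·[p, q]ᵀ = Aᵀv reads: 5·p + (-313/210)·q = -11;  (-313/210)·p + (62689/44100)·q = 257/105.
Δ = 5·(62689/44100) − (-313/210)² = 53869/11025.
p = ((-11)·(62689/44100) − (-313/210)·(257/105))/(53869/11025) = -528697/215476; q = (5·(257/105) − (-313/210)·(-11))/(53869/11025) = -91665/107738.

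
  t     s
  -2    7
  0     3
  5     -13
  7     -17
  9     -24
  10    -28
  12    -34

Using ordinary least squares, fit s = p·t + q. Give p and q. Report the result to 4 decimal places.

With design matrix A, AᵀA = [[403, 41]; [41, 7]] and Aᵀs = [-1102, -106]ᵀ.
Δ = 403·7 − 41² = 1140.
p = ((-1102)·7 − 41·(-106))/1140 = -842/285; q = (403·(-106) − 41·(-1102))/1140 = 616/285.

p = -2.9544, q = 2.1614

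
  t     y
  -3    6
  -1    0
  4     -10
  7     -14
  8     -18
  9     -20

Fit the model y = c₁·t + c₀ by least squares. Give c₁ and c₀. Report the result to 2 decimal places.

c₁ = -2.06, c₀ = -1.08

AᵀA·[c₁, c₀]ᵀ = Aᵀy reads: 220·c₁ + 24·c₀ = -480;  24·c₁ + 6·c₀ = -56.
Δ = 220·6 − 24² = 744.
c₁ = ((-480)·6 − 24·(-56))/744 = -64/31; c₀ = (220·(-56) − 24·(-480))/744 = -100/93.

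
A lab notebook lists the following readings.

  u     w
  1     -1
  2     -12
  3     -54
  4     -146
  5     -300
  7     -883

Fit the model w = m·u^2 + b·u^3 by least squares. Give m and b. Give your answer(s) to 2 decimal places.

m = 2.92, b = -2.99

Sums needed: Σu^2·u^2 = 3380, Σu^2·u^3 = 21232, Σu^3·u^3 = 138164.
For Xᵀw: Σu^2·w = -53638, Σu^3·w = -351268.
Δ = 3380·138164 − 21232² = 16196496.
m = ((-53638)·138164 − 21232·(-351268))/16196496 = 5910193/2024562; b = (3380·(-351268) − 21232·(-53638))/16196496 = -3027739/1012281.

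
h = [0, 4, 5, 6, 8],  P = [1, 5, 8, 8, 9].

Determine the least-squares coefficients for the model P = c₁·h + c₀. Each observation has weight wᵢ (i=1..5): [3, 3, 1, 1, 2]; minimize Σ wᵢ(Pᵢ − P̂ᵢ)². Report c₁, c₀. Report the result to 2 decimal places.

Entries of AᵀWA: Σwᵢ·h·h = 237, Σwᵢ·h = 39, Σwᵢ·1 = 10.
Moment sums: Σwᵢ·h·P = 292, Σwᵢ·P = 52.
Normal equations: [[237, 39]; [39, 10]]·[c₁, c₀]ᵀ = [292, 52]ᵀ.
det = 237·10 − 39² = 849.
c₁ = (292·10 − 39·52)/849 = 892/849; c₀ = (237·52 − 39·292)/849 = 312/283.

c₁ = 1.05, c₀ = 1.10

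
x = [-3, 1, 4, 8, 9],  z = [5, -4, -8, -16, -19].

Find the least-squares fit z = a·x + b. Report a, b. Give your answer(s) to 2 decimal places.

MᵀM·[a, b]ᵀ = Mᵀz reads: 171·a + 19·b = -350;  19·a + 5·b = -42.
(Σx·x = 171, Σx = 19, Σ1 = 5, Σx·z = -350, Σz = -42.)
Eliminating b: 5·(row 1) − 19·(row 2) gives 494·a = 5·(-350) − 19·(-42) = -952, so a = -476/247.
Then b = ((-42) − 19·(-476/247))/5 = -14/13.

a = -1.93, b = -1.08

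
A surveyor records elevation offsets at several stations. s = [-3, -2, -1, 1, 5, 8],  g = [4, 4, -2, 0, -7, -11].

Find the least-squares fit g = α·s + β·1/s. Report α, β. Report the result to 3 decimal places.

Setting ∂/∂α … = 0 gives: 104·α + 6·β = -141;  6·α + (34801/14400)·β = -493/120.
(Σs·s = 104, Σs·1/s = 6, Σ1/s·1/s = 34801/14400, Σs·g = -141, Σ1/s·g = -493/120.)
Δ = 104·(34801/14400) − 6² = 387613/1800.
α = ((-141)·(34801/14400) − 6·(-493/120))/(387613/1800) = -4551981/3100904; β = (104·(-493/120) − 6·(-141))/(387613/1800) = 753720/387613.

α = -1.468, β = 1.945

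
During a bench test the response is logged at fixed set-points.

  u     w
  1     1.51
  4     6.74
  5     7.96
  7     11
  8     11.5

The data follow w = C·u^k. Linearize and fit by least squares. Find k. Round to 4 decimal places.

k = 0.9990

Let Y = ln w. Fitting Y = k·ln u + ln C by least squares:
Sums: Σln u = 7.0211, Σ(ln u)² = 12.6227, Σln w = 9.2348, Σln u·ln w = 15.7286.
Normal system: [[12.6227, 7.0211]; [7.0211, 5]]·[k, ln C]ᵀ = [15.7286, 9.2348]ᵀ.
Solving (det = 13.8181): k = 0.99901, ln C = 0.44414.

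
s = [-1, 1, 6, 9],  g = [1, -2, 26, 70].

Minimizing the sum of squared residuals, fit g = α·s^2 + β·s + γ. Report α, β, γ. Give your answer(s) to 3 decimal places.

With design matrix M, MᵀM = [[7859, 945, 119]; [945, 119, 15]; [119, 15, 4]] and Mᵀg = [6605, 783, 95]ᵀ.
Inverting the 3×3 Gram matrix, [α, β, γ]ᵀ = [971/890, -333/178, -753/445]ᵀ.

α = 1.091, β = -1.871, γ = -1.692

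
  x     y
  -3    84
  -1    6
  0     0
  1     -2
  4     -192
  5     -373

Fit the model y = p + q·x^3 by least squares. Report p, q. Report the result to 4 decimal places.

Sums needed: Σ1 = 6, Σx^3 = 162, Σx^3·x^3 = 20452.
Right-hand side: Σy = -477, Σx^3·y = -61189.
MᵀM·[p, q]ᵀ = Mᵀy becomes [[6, 162]; [162, 20452]]·[p, q]ᵀ = [-477, -61189]ᵀ.
det = 6·20452 − 162² = 96468.
p = ((-477)·20452 − 162·(-61189))/96468 = 26169/16078; q = (6·(-61189) − 162·(-477))/96468 = -24155/8039.

p = 1.6276, q = -3.0047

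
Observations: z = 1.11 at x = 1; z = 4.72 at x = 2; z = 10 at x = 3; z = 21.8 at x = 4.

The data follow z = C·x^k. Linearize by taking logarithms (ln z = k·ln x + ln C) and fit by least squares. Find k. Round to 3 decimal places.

With ln zᵢ as the transformed response and ln xᵢ as the regressor:
AᵀA = [[3.6092, 3.1781]; [3.1781, 4]], rhs = [7.8777, 7.0407]ᵀ  (here Σln x = 3.1781, Σ(ln x)² = 3.6092, Σln z = 7.0407, Σln x·ln z = 7.8777).
Δ = 3.6092·4 − (3.1781)² = 4.3368; k = (7.8777·4 − 3.1781·7.0407)/4.3368 = 2.10643, ln C = (3.6092·7.0407 − 3.1781·7.8777)/4.3368 = 0.08658.

k = 2.106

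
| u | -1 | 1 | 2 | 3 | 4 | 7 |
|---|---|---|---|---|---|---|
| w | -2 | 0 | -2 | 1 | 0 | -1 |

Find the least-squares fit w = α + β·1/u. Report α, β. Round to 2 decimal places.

α = -0.85, β = 0.92

From the data, Σ1 = 6, Σ1/u = 103/84, Σ1/u·1/u = 17245/7056.
Moment sums: Σw = -4, Σ1/u·w = 25/21.
Normal equations: [[6, 103/84]; [103/84, 17245/7056]]·[α, β]ᵀ = [-4, 25/21]ᵀ.
det = 6·(17245/7056) − (103/84)² = 92861/7056.
α = ((-4)·(17245/7056) − (103/84)·(25/21))/(92861/7056) = -79280/92861; β = (6·(25/21) − (103/84)·(-4))/(92861/7056) = 85008/92861.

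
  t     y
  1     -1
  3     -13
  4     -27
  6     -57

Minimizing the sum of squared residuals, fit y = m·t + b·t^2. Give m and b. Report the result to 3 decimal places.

Compute the Gram sums: Σt·t = 62, Σt·t^2 = 308, Σt^2·t^2 = 1634.
Moment sums: Σt·y = -490, Σt^2·y = -2602.
Normal equations: [[62, 308]; [308, 1634]]·[m, b]ᵀ = [-490, -2602]ᵀ.
Eliminating b: 1634·(row 1) − 308·(row 2) gives 6444·m = 1634·(-490) − 308·(-2602) = 756, so m = 21/179.
Then b = ((-2602) − 308·(21/179))/1634 = -289/179.

m = 0.117, b = -1.615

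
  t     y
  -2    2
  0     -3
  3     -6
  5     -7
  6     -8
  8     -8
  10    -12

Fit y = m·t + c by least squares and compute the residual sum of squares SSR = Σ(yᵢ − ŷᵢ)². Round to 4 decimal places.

Compute the Gram sums: Σt·t = 238, Σt = 30, Σ1 = 7.
For Aᵀy: Σt·y = -289, Σy = -42.
det = 238·7 − 30² = 766.
m = ((-289)·7 − 30·(-42))/766 = -763/766; c = (238·(-42) − 30·(-289))/766 = -663/383.
Residuals: 666/383, -486/383, -981/766, -221/766, -112/383, 651/383, -118/383; SSR = 7221/766.

SSR = 9.4269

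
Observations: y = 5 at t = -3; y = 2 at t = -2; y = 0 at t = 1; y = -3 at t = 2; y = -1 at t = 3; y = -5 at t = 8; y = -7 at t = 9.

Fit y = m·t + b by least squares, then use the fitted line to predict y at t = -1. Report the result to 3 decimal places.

ŷ = 1.778

Normal-equation sums: Σt·t = 172, Σt = 18, Σ1 = 7.
For Xᵀy: Σt·y = -131, Σy = -9.
So XᵀX·[m, b]ᵀ = Xᵀy: [[172, 18]; [18, 7]]·[m, b]ᵀ = [-131, -9]ᵀ.
Δ = 172·7 − 18² = 880.
m = ((-131)·7 − 18·(-9))/880 = -151/176; b = (172·(-9) − 18·(-131))/880 = 81/88.
At t = -1: ŷ = (-151/176)·(-1) + (81/88)·(1) = 313/176.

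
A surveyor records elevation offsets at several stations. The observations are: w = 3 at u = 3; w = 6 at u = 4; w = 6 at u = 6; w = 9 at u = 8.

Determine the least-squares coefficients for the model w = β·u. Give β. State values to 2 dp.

Compute the Gram sums: Σu·u = 125.
Right-hand side: Σu·w = 141.
AᵀA·[β]ᵀ = Aᵀw becomes [[125]]·[β]ᵀ = [141]ᵀ.
Hence β = 141 / 125 ≈ 1.128.

β = 1.13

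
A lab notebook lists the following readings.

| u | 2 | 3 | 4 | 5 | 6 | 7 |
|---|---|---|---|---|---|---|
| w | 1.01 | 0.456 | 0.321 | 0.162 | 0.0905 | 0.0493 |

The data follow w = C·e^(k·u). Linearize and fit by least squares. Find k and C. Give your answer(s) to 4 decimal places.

Let Y = ln w. Fitting Y = k·u + ln C by least squares:
XᵀX = [[139.0000, 27.0000]; [27.0000, 6]], rhs = [-51.4652, -9.1440]ᵀ  (here Σu = 27.0000, Σ(u)² = 139.0000, Σln w = -9.1440, Σu·ln w = -51.4652).
Slope k = (n·Σu·ln w − Σu·Σln w)/(n·Σ(u)² − (Σu)²) = (6·-51.4652 − 27.0000·-9.1440)/105.0000 = -0.58955; ln C = (Σln w − k·Σu)/n = 1.12896, so C = exp(1.12896) = 3.09245.

k = -0.5895, C = 3.0924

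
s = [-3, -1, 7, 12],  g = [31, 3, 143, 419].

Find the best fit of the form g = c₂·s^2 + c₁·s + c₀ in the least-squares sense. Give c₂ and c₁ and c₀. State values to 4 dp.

Compute the Gram sums: Σs^2·s^2 = 23219, Σs^2·s = 2043, Σs^2 = 203, Σs·s = 203, Σs = 15, Σ1 = 4.
Moment sums: Σs^2·g = 67625, Σs·g = 5933, Σg = 596.
Row-reducing yields c₂ = 74531/25265, c₁ = -14311/25265, c₀ = 35703/25265.

c₂ = 2.9500, c₁ = -0.5664, c₀ = 1.4131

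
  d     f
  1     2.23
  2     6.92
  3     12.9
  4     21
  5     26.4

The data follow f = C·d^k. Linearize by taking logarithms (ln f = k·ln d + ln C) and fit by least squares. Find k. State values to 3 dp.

k = 1.561

Let Y = ln f. Fitting Y = k·ln d + ln C by least squares:
XᵀX = [[6.1995, 4.7875]; [4.7875, 5]], rhs = [13.6391, 11.6115]ᵀ  (here Σln d = 4.7875, Σ(ln d)² = 6.1995, Σln f = 11.6115, Σln d·ln f = 13.6391).
Solving (det = 8.0774): k = 1.56058, ln C = 0.82806.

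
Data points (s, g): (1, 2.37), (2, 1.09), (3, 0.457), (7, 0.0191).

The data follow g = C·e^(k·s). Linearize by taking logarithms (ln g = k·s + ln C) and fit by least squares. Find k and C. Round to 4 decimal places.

k = -0.8046, C = 5.2965

With ln gᵢ as the transformed response and sᵢ as the regressor:
Σs = 13.0000, Σ(s)² = 63.0000, Σln g = -3.7921, Σs·ln g = -29.0204.
Equations: 63.0000·k + 13.0000·ln C = -29.0204;  13.0000·k + 4·ln C = -3.7921.
Slope k = (n·Σs·ln g − Σs·Σln g)/(n·Σ(s)² − (Σs)²) = (4·-29.0204 − 13.0000·-3.7921)/83.0000 = -0.80464; ln C = (Σln g − k·Σs)/n = 1.66705, so C = exp(1.66705) = 5.29652.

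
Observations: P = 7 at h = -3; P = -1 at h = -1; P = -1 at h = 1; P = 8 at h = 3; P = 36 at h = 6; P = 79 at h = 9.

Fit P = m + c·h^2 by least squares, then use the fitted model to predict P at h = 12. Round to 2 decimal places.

From the data, Σ1 = 6, Σh^2 = 137, Σh^2·h^2 = 8021.
And ΣP = 128, Σh^2·P = 7828.
So AᵀA·[m, c]ᵀ = AᵀP: [[6, 137]; [137, 8021]]·[m, c]ᵀ = [128, 7828]ᵀ.
Δ = 6·8021 − 137² = 29357.
m = (128·8021 − 137·7828)/29357 = -45748/29357; c = (6·7828 − 137·128)/29357 = 29432/29357.
At h = 12: P̂ = (-45748/29357)·(1) + (29432/29357)·(144) = 4192460/29357.

P̂ = 142.81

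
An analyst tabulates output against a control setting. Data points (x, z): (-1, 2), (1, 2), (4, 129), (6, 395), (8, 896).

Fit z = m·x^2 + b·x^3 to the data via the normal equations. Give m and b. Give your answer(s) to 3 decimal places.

m = 2.005, b = 1.499

Entries of MᵀM: Σx^2·x^2 = 5650, Σx^2·x^3 = 41568, Σx^3·x^3 = 312898.
Right-hand side: Σx^2·z = 73632, Σx^3·z = 552328.
Normal equations: [[5650, 41568]; [41568, 312898]]·[m, b]ᵀ = [73632, 552328]ᵀ.
det = 5650·312898 − 41568² = 39975076.
m = (73632·312898 − 41568·552328)/39975076 = 20033808/9993769; b = (5650·552328 − 41568·73632)/39975076 = 14979556/9993769.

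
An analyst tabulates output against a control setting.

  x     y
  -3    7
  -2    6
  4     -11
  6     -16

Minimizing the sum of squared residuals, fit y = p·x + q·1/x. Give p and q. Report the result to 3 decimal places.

MᵀM·[p, q]ᵀ = Mᵀy reads: 65·p + 4·q = -173;  4·p + (65/144)·q = -43/4.
Eliminating q: (65/144)·(row 1) − 4·(row 2) gives (1921/144)·p = (65/144)·(-173) − 4·(-43/4) = -5053/144, so p = -5053/1921.
Then q = ((-43/4) − 4·(-5053/1921))/(65/144) = -972/1921.

p = -2.630, q = -0.506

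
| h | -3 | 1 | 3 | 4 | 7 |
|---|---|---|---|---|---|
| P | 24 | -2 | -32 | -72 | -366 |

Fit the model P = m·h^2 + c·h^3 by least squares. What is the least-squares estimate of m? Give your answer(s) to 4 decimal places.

m = -0.4355

Forming MᵀM = [[2820, 17832]; [17832, 123204]] and MᵀP = [-19160, -131660]ᵀ gives MᵀM·[m, c]ᵀ = MᵀP.
Eliminating c: 123204·(row 1) − 17832·(row 2) gives 29455056·m = 123204·(-19160) − 17832·(-131660) = -12827520, so m = -89080/204549.
Then c = ((-131660) − 17832·(-89080/204549))/123204 = -68565/68183.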